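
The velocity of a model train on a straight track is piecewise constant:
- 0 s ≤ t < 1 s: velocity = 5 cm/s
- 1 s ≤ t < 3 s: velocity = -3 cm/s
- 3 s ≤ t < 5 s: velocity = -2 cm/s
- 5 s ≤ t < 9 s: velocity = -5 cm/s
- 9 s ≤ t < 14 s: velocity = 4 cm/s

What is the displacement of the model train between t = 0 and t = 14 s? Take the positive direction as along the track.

Net displacement equals the area under the velocity-time graph (areas below the axis count negative).
0–1 s: 5 × 1 = 5 cm
1–3 s: -3 × 2 = -6 cm
3–5 s: -2 × 2 = -4 cm
5–9 s: -5 × 4 = -20 cm
9–14 s: 4 × 5 = 20 cm
Net displacement = -5 cm

-5 cm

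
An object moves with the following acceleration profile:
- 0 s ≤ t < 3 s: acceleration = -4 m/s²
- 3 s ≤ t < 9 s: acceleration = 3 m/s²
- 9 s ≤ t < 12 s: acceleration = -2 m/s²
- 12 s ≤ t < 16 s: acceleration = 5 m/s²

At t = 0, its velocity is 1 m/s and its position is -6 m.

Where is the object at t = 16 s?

23 m

On each constant-a segment, Δv = aΔt and Δx = v₀Δt + ½aΔt²; chain segment to segment.
0–3 s: v starts 1 m/s; Δx = 1·3 + ½·-4·3² = -15 m; v ends -11 m/s.
3–9 s: v starts -11 m/s; Δx = -11·6 + ½·3·6² = -12 m; v ends 7 m/s.
9–12 s: v starts 7 m/s; Δx = 7·3 + ½·-2·3² = 12 m; v ends 1 m/s.
12–16 s: v starts 1 m/s; Δx = 1·4 + ½·5·4² = 44 m; v ends 21 m/s.
x(16) = -6 + Σ Δx = 23 m.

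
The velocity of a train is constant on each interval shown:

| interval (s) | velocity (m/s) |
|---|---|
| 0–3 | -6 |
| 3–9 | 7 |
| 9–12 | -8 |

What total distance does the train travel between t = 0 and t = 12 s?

Distance (not displacement) is the total path length: add the absolute areas under v-t.
0–3 s: |-6| × 3 = 18 m
3–9 s: |7| × 6 = 42 m
9–12 s: |-8| × 3 = 24 m
Total distance = 84 m

84 m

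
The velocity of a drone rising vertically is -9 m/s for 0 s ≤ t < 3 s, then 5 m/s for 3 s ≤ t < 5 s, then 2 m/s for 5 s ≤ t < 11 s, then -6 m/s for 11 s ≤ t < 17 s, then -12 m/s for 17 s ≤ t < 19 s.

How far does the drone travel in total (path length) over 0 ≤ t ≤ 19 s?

Distance (not displacement) is the total path length: add the absolute areas under v-t.
0–3 s: |-9| × 3 = 27 m
3–5 s: |5| × 2 = 10 m
5–11 s: |2| × 6 = 12 m
11–17 s: |-6| × 6 = 36 m
17–19 s: |-12| × 2 = 24 m
Total distance = 109 m

109 m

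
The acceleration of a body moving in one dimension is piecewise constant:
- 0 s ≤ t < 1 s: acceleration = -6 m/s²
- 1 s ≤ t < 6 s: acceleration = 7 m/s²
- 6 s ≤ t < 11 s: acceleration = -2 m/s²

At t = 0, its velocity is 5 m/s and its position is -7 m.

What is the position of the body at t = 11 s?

222.5 m

On each constant-a segment, Δv = aΔt and Δx = v₀Δt + ½aΔt²; chain segment to segment.
0–1 s: v starts 5 m/s; Δx = 5·1 + ½·-6·1² = 2 m; v ends -1 m/s.
1–6 s: v starts -1 m/s; Δx = -1·5 + ½·7·5² = 82.5 m; v ends 34 m/s.
6–11 s: v starts 34 m/s; Δx = 34·5 + ½·-2·5² = 145 m; v ends 24 m/s.
x(11) = -7 + Σ Δx = 222.5 m.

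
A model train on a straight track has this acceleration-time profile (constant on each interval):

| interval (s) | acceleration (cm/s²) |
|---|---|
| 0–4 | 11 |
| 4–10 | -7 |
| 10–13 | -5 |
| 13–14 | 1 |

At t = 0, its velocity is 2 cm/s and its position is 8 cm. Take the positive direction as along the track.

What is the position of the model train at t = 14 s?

On each constant-a segment, Δv = aΔt and Δx = v₀Δt + ½aΔt²; chain segment to segment.
0–4 s: v starts 2 cm/s; Δx = 2·4 + ½·11·4² = 96 cm; v ends 46 cm/s.
4–10 s: v starts 46 cm/s; Δx = 46·6 + ½·-7·6² = 150 cm; v ends 4 cm/s.
10–13 s: v starts 4 cm/s; Δx = 4·3 + ½·-5·3² = -10.5 cm; v ends -11 cm/s.
13–14 s: v starts -11 cm/s; Δx = -11·1 + ½·1·1² = -10.5 cm; v ends -10 cm/s.
x(14) = 8 + Σ Δx = 233 cm.

233 cm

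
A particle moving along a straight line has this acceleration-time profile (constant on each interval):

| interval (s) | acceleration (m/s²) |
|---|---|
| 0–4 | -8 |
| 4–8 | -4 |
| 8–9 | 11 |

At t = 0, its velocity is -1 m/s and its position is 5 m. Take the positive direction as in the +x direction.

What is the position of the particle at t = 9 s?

On each constant-a segment, Δv = aΔt and Δx = v₀Δt + ½aΔt²; chain segment to segment.
0–4 s: v starts -1 m/s; Δx = -1·4 + ½·-8·4² = -68 m; v ends -33 m/s.
4–8 s: v starts -33 m/s; Δx = -33·4 + ½·-4·4² = -164 m; v ends -49 m/s.
8–9 s: v starts -49 m/s; Δx = -49·1 + ½·11·1² = -43.5 m; v ends -38 m/s.
x(9) = 5 + Σ Δx = -270.5 m.

-270.5 m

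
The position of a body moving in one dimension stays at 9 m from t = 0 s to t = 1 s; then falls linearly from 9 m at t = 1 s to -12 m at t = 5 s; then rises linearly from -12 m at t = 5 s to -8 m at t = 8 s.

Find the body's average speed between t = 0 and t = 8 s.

Average speed = (total path length)/(elapsed time); on a piecewise-linear x-t graph the path length is Σ|Δx|.
0–1 s: |Δx| = |9 − 9| = 0 m
1–5 s: |Δx| = |-12 − 9| = 21 m
5–8 s: |Δx| = |-8 − -12| = 4 m
Total path = 25 m; average speed = 25/8 = 3.125 m/s.

3.125 m/s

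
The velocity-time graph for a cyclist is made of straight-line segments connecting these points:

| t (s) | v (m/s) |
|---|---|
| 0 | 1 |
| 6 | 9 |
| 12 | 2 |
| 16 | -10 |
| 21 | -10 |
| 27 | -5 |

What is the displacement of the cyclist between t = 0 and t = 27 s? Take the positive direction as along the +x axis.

Displacement is the signed area under the v-t curve.
0–6 s: ½(1 + 9)(6) = 30 m
6–12 s: ½(9 + 2)(6) = 33 m
12–16 s: ½(2 + -10)(4) = -16 m
16–21 s: -10 × 5 = -50 m
21–27 s: ½(-10 + -5)(6) = -45 m
Net displacement = -48 m

-48 m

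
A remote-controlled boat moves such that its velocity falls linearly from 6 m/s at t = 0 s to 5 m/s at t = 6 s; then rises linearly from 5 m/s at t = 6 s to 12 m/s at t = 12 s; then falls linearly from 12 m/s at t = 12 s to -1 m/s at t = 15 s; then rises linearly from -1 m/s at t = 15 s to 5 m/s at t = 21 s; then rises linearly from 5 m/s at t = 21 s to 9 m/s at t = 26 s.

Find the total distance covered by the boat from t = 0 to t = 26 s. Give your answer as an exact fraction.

3867/26 m

Total distance travelled is ∫|v| dt — sum the magnitudes of each area piece.
0–6 s: |½(6 + 5)(6)| = 33 m
6–12 s: |½(5 + 12)(6)| = 51 m
12–15 s: v = 0 at t = 192/13 s; triangle areas 216/13 + 3/26 = 435/26 m
15–21 s: v = 0 at t = 16 s; triangle areas 0.5 + 12.5 = 13 m
21–26 s: |½(5 + 9)(5)| = 35 m
Total distance = 3867/26 m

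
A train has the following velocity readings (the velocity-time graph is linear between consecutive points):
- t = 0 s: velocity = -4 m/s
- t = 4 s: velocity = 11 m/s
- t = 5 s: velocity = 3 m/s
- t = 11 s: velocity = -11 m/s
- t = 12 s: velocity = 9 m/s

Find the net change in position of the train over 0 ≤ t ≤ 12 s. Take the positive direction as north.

Displacement is the signed area under the v-t curve.
0–4 s: ½(-4 + 11)(4) = 14 m
4–5 s: ½(11 + 3)(1) = 7 m
5–11 s: ½(3 + -11)(6) = -24 m
11–12 s: ½(-11 + 9)(1) = -1 m
Net displacement = -4 m

-4 m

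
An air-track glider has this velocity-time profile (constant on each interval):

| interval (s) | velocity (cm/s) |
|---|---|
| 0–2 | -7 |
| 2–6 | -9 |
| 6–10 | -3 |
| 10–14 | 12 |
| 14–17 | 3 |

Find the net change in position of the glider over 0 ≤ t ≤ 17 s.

-5 cm

Displacement is the signed area under the v-t curve.
0–2 s: -7 × 2 = -14 cm
2–6 s: -9 × 4 = -36 cm
6–10 s: -3 × 4 = -12 cm
10–14 s: 12 × 4 = 48 cm
14–17 s: 3 × 3 = 9 cm
Net displacement = -5 cm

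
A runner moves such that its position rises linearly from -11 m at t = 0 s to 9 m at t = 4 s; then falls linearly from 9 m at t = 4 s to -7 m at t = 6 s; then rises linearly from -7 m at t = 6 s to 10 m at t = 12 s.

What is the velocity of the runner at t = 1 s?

Velocity is the slope of the x-t graph on 0–4 s: (9 − -11)/(4 − 0) = 5 m/s.

5 m/s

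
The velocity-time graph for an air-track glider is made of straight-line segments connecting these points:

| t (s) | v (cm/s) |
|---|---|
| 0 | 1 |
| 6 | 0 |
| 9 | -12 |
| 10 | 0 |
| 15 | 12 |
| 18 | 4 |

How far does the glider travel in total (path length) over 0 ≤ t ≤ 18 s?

81 cm

Distance (not displacement) is the total path length: add the absolute areas under v-t.
0–6 s: |½(1 + 0)(6)| = 3 cm
6–9 s: |½(0 + -12)(3)| = 18 cm
9–10 s: |½(-12 + 0)(1)| = 6 cm
10–15 s: |½(0 + 12)(5)| = 30 cm
15–18 s: |½(12 + 4)(3)| = 24 cm
Total distance = 81 cm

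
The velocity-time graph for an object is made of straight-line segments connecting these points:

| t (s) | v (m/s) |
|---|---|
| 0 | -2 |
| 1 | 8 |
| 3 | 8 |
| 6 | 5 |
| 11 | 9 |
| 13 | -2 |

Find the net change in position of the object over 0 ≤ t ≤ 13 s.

Displacement is the signed area under the v-t curve.
0–1 s: ½(-2 + 8)(1) = 3 m
1–3 s: 8 × 2 = 16 m
3–6 s: ½(8 + 5)(3) = 19.5 m
6–11 s: ½(5 + 9)(5) = 35 m
11–13 s: ½(9 + -2)(2) = 7 m
Net displacement = 80.5 m

80.5 m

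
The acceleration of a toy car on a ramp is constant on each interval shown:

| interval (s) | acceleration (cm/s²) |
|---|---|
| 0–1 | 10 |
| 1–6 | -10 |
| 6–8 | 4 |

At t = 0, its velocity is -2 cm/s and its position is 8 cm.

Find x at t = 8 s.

On each constant-a segment, Δv = aΔt and Δx = v₀Δt + ½aΔt²; chain segment to segment.
0–1 s: v starts -2 cm/s; Δx = -2·1 + ½·10·1² = 3 cm; v ends 8 cm/s.
1–6 s: v starts 8 cm/s; Δx = 8·5 + ½·-10·5² = -85 cm; v ends -42 cm/s.
6–8 s: v starts -42 cm/s; Δx = -42·2 + ½·4·2² = -76 cm; v ends -34 cm/s.
x(8) = 8 + Σ Δx = -150 cm.

-150 cm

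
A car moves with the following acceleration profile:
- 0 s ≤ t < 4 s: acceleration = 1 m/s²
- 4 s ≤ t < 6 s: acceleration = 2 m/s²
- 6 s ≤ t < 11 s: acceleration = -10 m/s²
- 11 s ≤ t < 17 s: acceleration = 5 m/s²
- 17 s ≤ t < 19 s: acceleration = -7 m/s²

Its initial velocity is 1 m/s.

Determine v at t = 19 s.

Δv equals the area under the a-t graph; then v = v₀ + Δv.
0–4 s: 1 × 4 = 4 m/s
4–6 s: 2 × 2 = 4 m/s
6–11 s: -10 × 5 = -50 m/s
11–17 s: 5 × 6 = 30 m/s
17–19 s: -7 × 2 = -14 m/s
Δv = -26 m/s, so v(19) = 1 + (-26) = -25 m/s.

-25 m/s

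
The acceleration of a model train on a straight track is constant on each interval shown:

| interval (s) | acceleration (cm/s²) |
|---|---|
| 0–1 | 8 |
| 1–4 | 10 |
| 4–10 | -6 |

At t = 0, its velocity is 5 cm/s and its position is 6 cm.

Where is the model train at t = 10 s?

249 cm

On each constant-a segment, Δv = aΔt and Δx = v₀Δt + ½aΔt²; chain segment to segment.
0–1 s: v starts 5 cm/s; Δx = 5·1 + ½·8·1² = 9 cm; v ends 13 cm/s.
1–4 s: v starts 13 cm/s; Δx = 13·3 + ½·10·3² = 84 cm; v ends 43 cm/s.
4–10 s: v starts 43 cm/s; Δx = 43·6 + ½·-6·6² = 150 cm; v ends 7 cm/s.
x(10) = 6 + Σ Δx = 249 cm.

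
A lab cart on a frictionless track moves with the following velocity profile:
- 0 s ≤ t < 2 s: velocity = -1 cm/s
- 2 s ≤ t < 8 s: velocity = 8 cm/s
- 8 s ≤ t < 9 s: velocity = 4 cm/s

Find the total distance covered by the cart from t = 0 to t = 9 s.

54 cm

Distance (not displacement) is the total path length: add the absolute areas under v-t.
0–2 s: |-1| × 2 = 2 cm
2–8 s: |8| × 6 = 48 cm
8–9 s: |4| × 1 = 4 cm
Total distance = 54 cm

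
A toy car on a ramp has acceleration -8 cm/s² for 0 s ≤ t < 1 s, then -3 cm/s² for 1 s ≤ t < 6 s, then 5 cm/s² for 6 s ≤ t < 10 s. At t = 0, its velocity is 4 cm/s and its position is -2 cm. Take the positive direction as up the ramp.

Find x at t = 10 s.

On each constant-a segment, Δv = aΔt and Δx = v₀Δt + ½aΔt²; chain segment to segment.
0–1 s: v starts 4 cm/s; Δx = 4·1 + ½·-8·1² = 0 cm; v ends -4 cm/s.
1–6 s: v starts -4 cm/s; Δx = -4·5 + ½·-3·5² = -57.5 cm; v ends -19 cm/s.
6–10 s: v starts -19 cm/s; Δx = -19·4 + ½·5·4² = -36 cm; v ends 1 cm/s.
x(10) = -2 + Σ Δx = -95.5 cm.

-95.5 cm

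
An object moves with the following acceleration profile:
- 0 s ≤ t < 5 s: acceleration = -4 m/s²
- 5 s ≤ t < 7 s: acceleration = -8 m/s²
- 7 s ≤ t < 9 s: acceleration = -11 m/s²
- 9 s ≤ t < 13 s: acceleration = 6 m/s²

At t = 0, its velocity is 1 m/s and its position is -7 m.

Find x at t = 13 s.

-378 m

On each constant-a segment, Δv = aΔt and Δx = v₀Δt + ½aΔt²; chain segment to segment.
0–5 s: v starts 1 m/s; Δx = 1·5 + ½·-4·5² = -45 m; v ends -19 m/s.
5–7 s: v starts -19 m/s; Δx = -19·2 + ½·-8·2² = -54 m; v ends -35 m/s.
7–9 s: v starts -35 m/s; Δx = -35·2 + ½·-11·2² = -92 m; v ends -57 m/s.
9–13 s: v starts -57 m/s; Δx = -57·4 + ½·6·4² = -180 m; v ends -33 m/s.
x(13) = -7 + Σ Δx = -378 m.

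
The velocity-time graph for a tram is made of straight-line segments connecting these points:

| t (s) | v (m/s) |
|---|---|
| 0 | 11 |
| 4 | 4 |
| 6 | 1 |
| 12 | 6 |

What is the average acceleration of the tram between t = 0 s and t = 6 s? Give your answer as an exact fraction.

Average acceleration = Δv/Δt = (1 − 11)/(6 − 0) = -5/3 m/s².

-5/3 m/s²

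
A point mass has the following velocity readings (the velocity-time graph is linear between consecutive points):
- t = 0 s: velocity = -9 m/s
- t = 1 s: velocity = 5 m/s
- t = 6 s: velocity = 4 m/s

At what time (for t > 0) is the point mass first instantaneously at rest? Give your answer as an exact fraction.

t = 9/14 s

v changes sign on 0–1 s (from -9 to 5); the graph is linear there, so v = 0 at t = 0 + (9)·(1 − 0)/(5 − -9) = 9/14 s.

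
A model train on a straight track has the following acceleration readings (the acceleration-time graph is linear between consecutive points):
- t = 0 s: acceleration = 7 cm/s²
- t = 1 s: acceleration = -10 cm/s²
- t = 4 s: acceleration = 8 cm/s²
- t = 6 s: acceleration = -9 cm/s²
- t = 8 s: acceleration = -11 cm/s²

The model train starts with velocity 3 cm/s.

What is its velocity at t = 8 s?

Δv equals the area under the a-t graph; then v = v₀ + Δv.
0–1 s: ½(7 + -10)(1) = -1.5 cm/s
1–4 s: ½(-10 + 8)(3) = -3 cm/s
4–6 s: ½(8 + -9)(2) = -1 cm/s
6–8 s: ½(-9 + -11)(2) = -20 cm/s
Δv = -25.5 cm/s, so v(8) = 3 + (-25.5) = -22.5 cm/s.

-22.5 cm/s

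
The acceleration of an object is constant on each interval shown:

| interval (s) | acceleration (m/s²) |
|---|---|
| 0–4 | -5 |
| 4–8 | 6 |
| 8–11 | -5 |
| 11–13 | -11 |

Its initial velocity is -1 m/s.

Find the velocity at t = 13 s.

Δv equals the area under the a-t graph; then v = v₀ + Δv.
0–4 s: -5 × 4 = -20 m/s
4–8 s: 6 × 4 = 24 m/s
8–11 s: -5 × 3 = -15 m/s
11–13 s: -11 × 2 = -22 m/s
Δv = -33 m/s, so v(13) = -1 + (-33) = -34 m/s.

-34 m/s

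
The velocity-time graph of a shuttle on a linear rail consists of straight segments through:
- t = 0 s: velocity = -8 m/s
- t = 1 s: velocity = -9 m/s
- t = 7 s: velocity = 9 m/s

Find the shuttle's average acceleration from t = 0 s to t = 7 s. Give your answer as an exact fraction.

Average acceleration = Δv/Δt = (9 − -8)/(7 − 0) = 17/7 m/s².

17/7 m/s²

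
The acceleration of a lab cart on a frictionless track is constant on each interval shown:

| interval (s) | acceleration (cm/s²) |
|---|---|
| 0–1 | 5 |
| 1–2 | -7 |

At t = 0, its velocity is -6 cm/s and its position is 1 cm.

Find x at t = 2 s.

-7 cm

On each constant-a segment, Δv = aΔt and Δx = v₀Δt + ½aΔt²; chain segment to segment.
0–1 s: v starts -6 cm/s; Δx = -6·1 + ½·5·1² = -3.5 cm; v ends -1 cm/s.
1–2 s: v starts -1 cm/s; Δx = -1·1 + ½·-7·1² = -4.5 cm; v ends -8 cm/s.
x(2) = 1 + Σ Δx = -7 cm.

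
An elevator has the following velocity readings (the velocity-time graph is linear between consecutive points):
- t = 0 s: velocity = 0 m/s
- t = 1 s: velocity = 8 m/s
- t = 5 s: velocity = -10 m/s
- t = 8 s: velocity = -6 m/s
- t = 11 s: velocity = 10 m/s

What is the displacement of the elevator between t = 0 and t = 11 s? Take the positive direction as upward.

-18 m

Net displacement equals the area under the velocity-time graph (areas below the axis count negative).
0–1 s: ½(0 + 8)(1) = 4 m
1–5 s: ½(8 + -10)(4) = -4 m
5–8 s: ½(-10 + -6)(3) = -24 m
8–11 s: ½(-6 + 10)(3) = 6 m
Net displacement = -18 m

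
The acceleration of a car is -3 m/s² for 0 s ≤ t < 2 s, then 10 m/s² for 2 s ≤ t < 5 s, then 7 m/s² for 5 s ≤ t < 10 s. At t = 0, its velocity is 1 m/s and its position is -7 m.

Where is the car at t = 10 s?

231.5 m

On each constant-a segment, Δv = aΔt and Δx = v₀Δt + ½aΔt²; chain segment to segment.
0–2 s: v starts 1 m/s; Δx = 1·2 + ½·-3·2² = -4 m; v ends -5 m/s.
2–5 s: v starts -5 m/s; Δx = -5·3 + ½·10·3² = 30 m; v ends 25 m/s.
5–10 s: v starts 25 m/s; Δx = 25·5 + ½·7·5² = 212.5 m; v ends 60 m/s.
x(10) = -7 + Σ Δx = 231.5 m.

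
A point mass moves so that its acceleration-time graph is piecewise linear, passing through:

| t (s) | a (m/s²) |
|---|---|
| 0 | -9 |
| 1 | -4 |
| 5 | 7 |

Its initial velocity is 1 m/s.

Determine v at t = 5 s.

0.5 m/s

Δv equals the area under the a-t graph; then v = v₀ + Δv.
0–1 s: ½(-9 + -4)(1) = -6.5 m/s
1–5 s: ½(-4 + 7)(4) = 6 m/s
Δv = -0.5 m/s, so v(5) = 1 + (-0.5) = 0.5 m/s.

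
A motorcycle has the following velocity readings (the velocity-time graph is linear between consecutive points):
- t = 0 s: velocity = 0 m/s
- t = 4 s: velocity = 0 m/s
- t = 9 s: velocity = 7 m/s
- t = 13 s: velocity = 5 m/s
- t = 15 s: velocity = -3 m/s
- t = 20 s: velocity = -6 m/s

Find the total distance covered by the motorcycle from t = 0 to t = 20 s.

68.25 m

Total distance travelled is ∫|v| dt — sum the magnitudes of each area piece.
0–4 s: |0| × 4 = 0 m
4–9 s: |½(0 + 7)(5)| = 17.5 m
9–13 s: |½(7 + 5)(4)| = 24 m
13–15 s: v = 0 at t = 14.25 s; triangle areas 3.125 + 1.125 = 4.25 m
15–20 s: |½(-3 + -6)(5)| = 22.5 m
Total distance = 68.25 m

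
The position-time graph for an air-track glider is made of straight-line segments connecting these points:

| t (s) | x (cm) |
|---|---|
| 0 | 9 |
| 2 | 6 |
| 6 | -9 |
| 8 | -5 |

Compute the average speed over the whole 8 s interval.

Average speed = (total path length)/(elapsed time); on a piecewise-linear x-t graph the path length is Σ|Δx|.
0–2 s: |Δx| = |6 − 9| = 3 cm
2–6 s: |Δx| = |-9 − 6| = 15 cm
6–8 s: |Δx| = |-5 − -9| = 4 cm
Total path = 22 cm; average speed = 22/8 = 2.75 cm/s.

2.75 cm/s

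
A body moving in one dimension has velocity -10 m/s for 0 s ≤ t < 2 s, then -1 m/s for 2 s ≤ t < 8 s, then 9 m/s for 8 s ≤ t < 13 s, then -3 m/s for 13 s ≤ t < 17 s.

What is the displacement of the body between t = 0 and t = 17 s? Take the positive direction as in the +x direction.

Net displacement equals the area under the velocity-time graph (areas below the axis count negative).
0–2 s: -10 × 2 = -20 m
2–8 s: -1 × 6 = -6 m
8–13 s: 9 × 5 = 45 m
13–17 s: -3 × 4 = -12 m
Net displacement = 7 m

7 m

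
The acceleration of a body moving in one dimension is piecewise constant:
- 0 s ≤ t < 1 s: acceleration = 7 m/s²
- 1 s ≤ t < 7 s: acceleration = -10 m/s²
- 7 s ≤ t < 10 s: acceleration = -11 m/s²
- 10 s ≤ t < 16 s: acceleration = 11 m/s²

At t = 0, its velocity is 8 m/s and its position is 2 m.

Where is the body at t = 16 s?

-531 m

On each constant-a segment, Δv = aΔt and Δx = v₀Δt + ½aΔt²; chain segment to segment.
0–1 s: v starts 8 m/s; Δx = 8·1 + ½·7·1² = 11.5 m; v ends 15 m/s.
1–7 s: v starts 15 m/s; Δx = 15·6 + ½·-10·6² = -90 m; v ends -45 m/s.
7–10 s: v starts -45 m/s; Δx = -45·3 + ½·-11·3² = -184.5 m; v ends -78 m/s.
10–16 s: v starts -78 m/s; Δx = -78·6 + ½·11·6² = -270 m; v ends -12 m/s.
x(16) = 2 + Σ Δx = -531 m.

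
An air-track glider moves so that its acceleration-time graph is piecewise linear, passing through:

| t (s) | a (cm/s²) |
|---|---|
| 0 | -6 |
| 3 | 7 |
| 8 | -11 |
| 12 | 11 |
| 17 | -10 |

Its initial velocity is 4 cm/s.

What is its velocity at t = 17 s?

Δv equals the area under the a-t graph; then v = v₀ + Δv.
0–3 s: ½(-6 + 7)(3) = 1.5 cm/s
3–8 s: ½(7 + -11)(5) = -10 cm/s
8–12 s: ½(-11 + 11)(4) = 0 cm/s
12–17 s: ½(11 + -10)(5) = 2.5 cm/s
Δv = -6 cm/s, so v(17) = 4 + (-6) = -2 cm/s.

-2 cm/s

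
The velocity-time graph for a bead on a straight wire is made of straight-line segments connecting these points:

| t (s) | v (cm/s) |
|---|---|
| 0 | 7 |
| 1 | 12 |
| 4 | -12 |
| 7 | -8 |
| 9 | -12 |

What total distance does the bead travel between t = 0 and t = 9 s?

Distance (not displacement) is the total path length: add the absolute areas under v-t.
0–1 s: |½(7 + 12)(1)| = 9.5 cm
1–4 s: v = 0 at t = 2.5 s; triangle areas 9 + 9 = 18 cm
4–7 s: |½(-12 + -8)(3)| = 30 cm
7–9 s: |½(-8 + -12)(2)| = 20 cm
Total distance = 77.5 cm

77.5 cm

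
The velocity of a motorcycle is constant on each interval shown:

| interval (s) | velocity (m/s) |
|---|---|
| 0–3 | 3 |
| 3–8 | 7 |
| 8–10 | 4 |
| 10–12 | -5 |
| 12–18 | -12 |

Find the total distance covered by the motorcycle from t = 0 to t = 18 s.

Total distance travelled is ∫|v| dt — sum the magnitudes of each area piece.
0–3 s: |3| × 3 = 9 m
3–8 s: |7| × 5 = 35 m
8–10 s: |4| × 2 = 8 m
10–12 s: |-5| × 2 = 10 m
12–18 s: |-12| × 6 = 72 m
Total distance = 134 m

134 m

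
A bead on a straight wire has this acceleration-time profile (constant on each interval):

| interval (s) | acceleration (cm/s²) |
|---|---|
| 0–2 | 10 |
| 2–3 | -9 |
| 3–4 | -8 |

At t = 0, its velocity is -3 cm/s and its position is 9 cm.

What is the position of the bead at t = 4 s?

39.5 cm

On each constant-a segment, Δv = aΔt and Δx = v₀Δt + ½aΔt²; chain segment to segment.
0–2 s: v starts -3 cm/s; Δx = -3·2 + ½·10·2² = 14 cm; v ends 17 cm/s.
2–3 s: v starts 17 cm/s; Δx = 17·1 + ½·-9·1² = 12.5 cm; v ends 8 cm/s.
3–4 s: v starts 8 cm/s; Δx = 8·1 + ½·-8·1² = 4 cm; v ends 0 cm/s.
x(4) = 9 + Σ Δx = 39.5 cm.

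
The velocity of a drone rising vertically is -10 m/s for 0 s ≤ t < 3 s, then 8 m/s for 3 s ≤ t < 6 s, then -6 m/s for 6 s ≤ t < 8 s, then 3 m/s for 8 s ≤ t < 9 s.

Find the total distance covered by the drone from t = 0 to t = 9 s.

69 m

Total distance travelled is ∫|v| dt — sum the magnitudes of each area piece.
0–3 s: |-10| × 3 = 30 m
3–6 s: |8| × 3 = 24 m
6–8 s: |-6| × 2 = 12 m
8–9 s: |3| × 1 = 3 m
Total distance = 69 m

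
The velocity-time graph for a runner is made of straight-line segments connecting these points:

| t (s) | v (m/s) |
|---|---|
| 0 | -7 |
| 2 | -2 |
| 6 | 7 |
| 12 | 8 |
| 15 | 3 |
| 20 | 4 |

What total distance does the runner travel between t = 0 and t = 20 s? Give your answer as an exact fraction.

Total distance travelled is ∫|v| dt — sum the magnitudes of each area piece.
0–2 s: |½(-7 + -2)(2)| = 9 m
2–6 s: v = 0 at t = 26/9 s; triangle areas 8/9 + 98/9 = 106/9 m
6–12 s: |½(7 + 8)(6)| = 45 m
12–15 s: |½(8 + 3)(3)| = 16.5 m
15–20 s: |½(3 + 4)(5)| = 17.5 m
Total distance = 898/9 m

898/9 m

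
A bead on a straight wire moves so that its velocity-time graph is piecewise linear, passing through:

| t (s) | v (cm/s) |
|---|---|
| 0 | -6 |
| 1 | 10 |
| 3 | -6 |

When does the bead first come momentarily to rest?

t = 0.375 s

v changes sign on 0–1 s (from -6 to 10); the graph is linear there, so v = 0 at t = 0 + (6)·(1 − 0)/(10 − -6) = 0.375 s.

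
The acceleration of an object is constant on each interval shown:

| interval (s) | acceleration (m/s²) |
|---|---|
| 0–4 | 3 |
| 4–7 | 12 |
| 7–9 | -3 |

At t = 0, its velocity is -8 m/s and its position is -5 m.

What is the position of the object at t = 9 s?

127 m

On each constant-a segment, Δv = aΔt and Δx = v₀Δt + ½aΔt²; chain segment to segment.
0–4 s: v starts -8 m/s; Δx = -8·4 + ½·3·4² = -8 m; v ends 4 m/s.
4–7 s: v starts 4 m/s; Δx = 4·3 + ½·12·3² = 66 m; v ends 40 m/s.
7–9 s: v starts 40 m/s; Δx = 40·2 + ½·-3·2² = 74 m; v ends 34 m/s.
x(9) = -5 + Σ Δx = 127 m.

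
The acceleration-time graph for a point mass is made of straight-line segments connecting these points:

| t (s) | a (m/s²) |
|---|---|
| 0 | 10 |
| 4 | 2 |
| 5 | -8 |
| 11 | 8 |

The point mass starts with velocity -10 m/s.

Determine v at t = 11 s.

Δv equals the area under the a-t graph; then v = v₀ + Δv.
0–4 s: ½(10 + 2)(4) = 24 m/s
4–5 s: ½(2 + -8)(1) = -3 m/s
5–11 s: ½(-8 + 8)(6) = 0 m/s
Δv = 21 m/s, so v(11) = -10 + (21) = 11 m/s.

11 m/s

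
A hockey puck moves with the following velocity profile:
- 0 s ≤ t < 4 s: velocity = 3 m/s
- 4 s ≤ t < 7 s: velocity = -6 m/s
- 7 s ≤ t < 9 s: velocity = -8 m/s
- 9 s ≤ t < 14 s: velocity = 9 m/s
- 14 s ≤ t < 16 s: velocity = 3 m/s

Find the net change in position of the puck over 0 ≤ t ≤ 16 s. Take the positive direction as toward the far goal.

29 m

Displacement is the signed area under the v-t curve.
0–4 s: 3 × 4 = 12 m
4–7 s: -6 × 3 = -18 m
7–9 s: -8 × 2 = -16 m
9–14 s: 9 × 5 = 45 m
14–16 s: 3 × 2 = 6 m
Net displacement = 29 m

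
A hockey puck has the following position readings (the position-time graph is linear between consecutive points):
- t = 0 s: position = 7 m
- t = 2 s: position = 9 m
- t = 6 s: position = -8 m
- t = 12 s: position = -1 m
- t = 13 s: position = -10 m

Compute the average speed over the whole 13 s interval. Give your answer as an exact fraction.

Average speed = (total path length)/(elapsed time); on a piecewise-linear x-t graph the path length is Σ|Δx|.
0–2 s: |Δx| = |9 − 7| = 2 m
2–6 s: |Δx| = |-8 − 9| = 17 m
6–12 s: |Δx| = |-1 − -8| = 7 m
12–13 s: |Δx| = |-10 − -1| = 9 m
Total path = 35 m; average speed = 35/13 = 35/13 m/s.

35/13 m/s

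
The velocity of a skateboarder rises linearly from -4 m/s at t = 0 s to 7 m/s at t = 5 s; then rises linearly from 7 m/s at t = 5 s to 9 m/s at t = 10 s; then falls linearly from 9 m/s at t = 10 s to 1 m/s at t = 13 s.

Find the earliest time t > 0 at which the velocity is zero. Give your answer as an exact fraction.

v changes sign on 0–5 s (from -4 to 7); the graph is linear there, so v = 0 at t = 0 + (4)·(5 − 0)/(7 − -4) = 20/11 s.

t = 20/11 s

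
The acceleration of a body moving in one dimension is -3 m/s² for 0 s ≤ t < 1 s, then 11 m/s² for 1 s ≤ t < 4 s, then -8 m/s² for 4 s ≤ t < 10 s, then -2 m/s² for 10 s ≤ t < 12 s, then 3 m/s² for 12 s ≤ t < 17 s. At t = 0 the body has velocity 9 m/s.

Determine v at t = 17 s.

2 m/s

Δv equals the area under the a-t graph; then v = v₀ + Δv.
0–1 s: -3 × 1 = -3 m/s
1–4 s: 11 × 3 = 33 m/s
4–10 s: -8 × 6 = -48 m/s
10–12 s: -2 × 2 = -4 m/s
12–17 s: 3 × 5 = 15 m/s
Δv = -7 m/s, so v(17) = 9 + (-7) = 2 m/s.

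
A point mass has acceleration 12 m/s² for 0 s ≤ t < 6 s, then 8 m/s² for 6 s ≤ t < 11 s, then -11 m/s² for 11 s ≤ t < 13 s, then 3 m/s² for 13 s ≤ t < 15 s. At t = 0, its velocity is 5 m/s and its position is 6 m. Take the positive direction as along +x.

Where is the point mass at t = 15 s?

On each constant-a segment, Δv = aΔt and Δx = v₀Δt + ½aΔt²; chain segment to segment.
0–6 s: v starts 5 m/s; Δx = 5·6 + ½·12·6² = 246 m; v ends 77 m/s.
6–11 s: v starts 77 m/s; Δx = 77·5 + ½·8·5² = 485 m; v ends 117 m/s.
11–13 s: v starts 117 m/s; Δx = 117·2 + ½·-11·2² = 212 m; v ends 95 m/s.
13–15 s: v starts 95 m/s; Δx = 95·2 + ½·3·2² = 196 m; v ends 101 m/s.
x(15) = 6 + Σ Δx = 1145 m.

1145 m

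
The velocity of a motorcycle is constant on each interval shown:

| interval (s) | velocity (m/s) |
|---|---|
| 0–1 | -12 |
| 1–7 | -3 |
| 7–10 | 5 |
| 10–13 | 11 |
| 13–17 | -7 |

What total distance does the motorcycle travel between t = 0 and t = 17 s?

106 m

Distance (not displacement) is the total path length: add the absolute areas under v-t.
0–1 s: |-12| × 1 = 12 m
1–7 s: |-3| × 6 = 18 m
7–10 s: |5| × 3 = 15 m
10–13 s: |11| × 3 = 33 m
13–17 s: |-7| × 4 = 28 m
Total distance = 106 m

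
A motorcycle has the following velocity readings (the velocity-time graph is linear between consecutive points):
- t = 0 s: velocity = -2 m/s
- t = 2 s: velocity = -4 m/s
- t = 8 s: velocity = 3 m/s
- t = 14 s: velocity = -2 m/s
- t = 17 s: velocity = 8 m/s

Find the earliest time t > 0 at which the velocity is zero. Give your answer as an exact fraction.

t = 38/7 s

v changes sign on 2–8 s (from -4 to 3); the graph is linear there, so v = 0 at t = 2 + (4)·(8 − 2)/(3 − -4) = 38/7 s.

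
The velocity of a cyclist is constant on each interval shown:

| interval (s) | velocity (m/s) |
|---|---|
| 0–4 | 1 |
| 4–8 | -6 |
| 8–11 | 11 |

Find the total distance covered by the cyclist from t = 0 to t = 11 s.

61 m

Total distance travelled is ∫|v| dt — sum the magnitudes of each area piece.
0–4 s: |1| × 4 = 4 m
4–8 s: |-6| × 4 = 24 m
8–11 s: |11| × 3 = 33 m
Total distance = 61 m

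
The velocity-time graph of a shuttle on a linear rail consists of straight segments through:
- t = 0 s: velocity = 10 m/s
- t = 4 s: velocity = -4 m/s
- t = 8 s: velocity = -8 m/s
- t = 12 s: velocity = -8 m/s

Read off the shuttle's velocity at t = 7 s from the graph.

-7 m/s

On 4–8 s the graph is linear from -4 to -8 m/s: v(7) = -4 + (-8 − -4)·(7 − 4)/(8 − 4) = -7 m/s.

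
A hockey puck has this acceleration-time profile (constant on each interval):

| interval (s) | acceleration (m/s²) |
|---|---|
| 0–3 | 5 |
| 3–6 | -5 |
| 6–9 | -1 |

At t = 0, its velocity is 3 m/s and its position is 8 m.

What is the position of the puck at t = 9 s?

On each constant-a segment, Δv = aΔt and Δx = v₀Δt + ½aΔt²; chain segment to segment.
0–3 s: v starts 3 m/s; Δx = 3·3 + ½·5·3² = 31.5 m; v ends 18 m/s.
3–6 s: v starts 18 m/s; Δx = 18·3 + ½·-5·3² = 31.5 m; v ends 3 m/s.
6–9 s: v starts 3 m/s; Δx = 3·3 + ½·-1·3² = 4.5 m; v ends 0 m/s.
x(9) = 8 + Σ Δx = 75.5 m.

75.5 m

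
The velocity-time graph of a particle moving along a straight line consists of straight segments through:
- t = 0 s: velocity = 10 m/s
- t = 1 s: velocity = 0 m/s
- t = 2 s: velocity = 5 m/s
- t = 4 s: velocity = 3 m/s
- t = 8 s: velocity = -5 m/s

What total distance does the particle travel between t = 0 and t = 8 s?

Total distance travelled is ∫|v| dt — sum the magnitudes of each area piece.
0–1 s: |½(10 + 0)(1)| = 5 m
1–2 s: |½(0 + 5)(1)| = 2.5 m
2–4 s: |½(5 + 3)(2)| = 8 m
4–8 s: v = 0 at t = 5.5 s; triangle areas 2.25 + 6.25 = 8.5 m
Total distance = 24 m

24 m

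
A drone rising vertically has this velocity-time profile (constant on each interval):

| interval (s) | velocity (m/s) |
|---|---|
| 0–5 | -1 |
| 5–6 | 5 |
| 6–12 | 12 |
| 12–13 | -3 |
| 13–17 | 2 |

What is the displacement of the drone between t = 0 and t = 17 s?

77 m

Net displacement equals the area under the velocity-time graph (areas below the axis count negative).
0–5 s: -1 × 5 = -5 m
5–6 s: 5 × 1 = 5 m
6–12 s: 12 × 6 = 72 m
12–13 s: -3 × 1 = -3 m
13–17 s: 2 × 4 = 8 m
Net displacement = 77 m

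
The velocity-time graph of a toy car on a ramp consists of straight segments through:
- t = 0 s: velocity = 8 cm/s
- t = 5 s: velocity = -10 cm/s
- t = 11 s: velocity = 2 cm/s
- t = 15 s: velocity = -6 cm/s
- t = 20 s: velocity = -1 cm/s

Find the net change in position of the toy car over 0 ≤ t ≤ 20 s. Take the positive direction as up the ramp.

Displacement is the signed area under the v-t curve.
0–5 s: ½(8 + -10)(5) = -5 cm
5–11 s: ½(-10 + 2)(6) = -24 cm
11–15 s: ½(2 + -6)(4) = -8 cm
15–20 s: ½(-6 + -1)(5) = -17.5 cm
Net displacement = -54.5 cm

-54.5 cm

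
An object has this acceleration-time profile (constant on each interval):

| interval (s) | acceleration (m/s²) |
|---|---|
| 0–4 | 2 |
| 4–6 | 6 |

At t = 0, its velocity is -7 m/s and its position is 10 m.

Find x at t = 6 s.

On each constant-a segment, Δv = aΔt and Δx = v₀Δt + ½aΔt²; chain segment to segment.
0–4 s: v starts -7 m/s; Δx = -7·4 + ½·2·4² = -12 m; v ends 1 m/s.
4–6 s: v starts 1 m/s; Δx = 1·2 + ½·6·2² = 14 m; v ends 13 m/s.
x(6) = 10 + Σ Δx = 12 m.

12 m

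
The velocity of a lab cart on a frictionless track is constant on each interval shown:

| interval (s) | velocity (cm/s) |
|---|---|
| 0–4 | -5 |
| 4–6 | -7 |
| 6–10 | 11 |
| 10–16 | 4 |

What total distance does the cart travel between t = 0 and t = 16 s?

Distance (not displacement) is the total path length: add the absolute areas under v-t.
0–4 s: |-5| × 4 = 20 cm
4–6 s: |-7| × 2 = 14 cm
6–10 s: |11| × 4 = 44 cm
10–16 s: |4| × 6 = 24 cm
Total distance = 102 cm

102 cm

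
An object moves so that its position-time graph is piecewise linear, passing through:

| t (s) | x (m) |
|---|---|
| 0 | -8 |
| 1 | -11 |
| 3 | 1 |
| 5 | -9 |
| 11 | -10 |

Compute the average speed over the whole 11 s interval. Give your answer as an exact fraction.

Average speed = (total path length)/(elapsed time); on a piecewise-linear x-t graph the path length is Σ|Δx|.
0–1 s: |Δx| = |-11 − -8| = 3 m
1–3 s: |Δx| = |1 − -11| = 12 m
3–5 s: |Δx| = |-9 − 1| = 10 m
5–11 s: |Δx| = |-10 − -9| = 1 m
Total path = 26 m; average speed = 26/11 = 26/11 m/s.

26/11 m/s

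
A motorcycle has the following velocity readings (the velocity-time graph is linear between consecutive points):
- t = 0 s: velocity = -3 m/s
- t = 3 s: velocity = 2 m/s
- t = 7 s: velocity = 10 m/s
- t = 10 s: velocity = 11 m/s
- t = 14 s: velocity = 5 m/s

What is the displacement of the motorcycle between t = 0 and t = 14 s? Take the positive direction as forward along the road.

Displacement is the signed area under the v-t curve.
0–3 s: ½(-3 + 2)(3) = -1.5 m
3–7 s: ½(2 + 10)(4) = 24 m
7–10 s: ½(10 + 11)(3) = 31.5 m
10–14 s: ½(11 + 5)(4) = 32 m
Net displacement = 86 m

86 m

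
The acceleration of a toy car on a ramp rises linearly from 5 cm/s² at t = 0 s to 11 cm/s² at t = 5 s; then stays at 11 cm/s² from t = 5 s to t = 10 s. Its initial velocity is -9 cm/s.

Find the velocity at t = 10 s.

86 cm/s

Δv equals the area under the a-t graph; then v = v₀ + Δv.
0–5 s: ½(5 + 11)(5) = 40 cm/s
5–10 s: 11 × 5 = 55 cm/s
Δv = 95 cm/s, so v(10) = -9 + (95) = 86 cm/s.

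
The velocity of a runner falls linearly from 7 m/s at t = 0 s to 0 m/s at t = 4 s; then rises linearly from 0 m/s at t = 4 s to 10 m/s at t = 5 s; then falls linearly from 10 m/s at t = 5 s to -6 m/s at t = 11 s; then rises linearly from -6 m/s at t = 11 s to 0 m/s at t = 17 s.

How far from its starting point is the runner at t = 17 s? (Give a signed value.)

Displacement is the signed area under the v-t curve.
0–4 s: ½(7 + 0)(4) = 14 m
4–5 s: ½(0 + 10)(1) = 5 m
5–11 s: ½(10 + -6)(6) = 12 m
11–17 s: ½(-6 + 0)(6) = -18 m
Net displacement = 13 m

13 m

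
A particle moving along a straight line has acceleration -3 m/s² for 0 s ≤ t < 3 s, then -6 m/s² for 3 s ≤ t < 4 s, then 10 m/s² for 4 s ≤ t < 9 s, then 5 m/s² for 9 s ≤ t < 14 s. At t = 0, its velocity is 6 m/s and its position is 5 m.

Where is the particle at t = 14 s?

On each constant-a segment, Δv = aΔt and Δx = v₀Δt + ½aΔt²; chain segment to segment.
0–3 s: v starts 6 m/s; Δx = 6·3 + ½·-3·3² = 4.5 m; v ends -3 m/s.
3–4 s: v starts -3 m/s; Δx = -3·1 + ½·-6·1² = -6 m; v ends -9 m/s.
4–9 s: v starts -9 m/s; Δx = -9·5 + ½·10·5² = 80 m; v ends 41 m/s.
9–14 s: v starts 41 m/s; Δx = 41·5 + ½·5·5² = 267.5 m; v ends 66 m/s.
x(14) = 5 + Σ Δx = 351 m.

351 m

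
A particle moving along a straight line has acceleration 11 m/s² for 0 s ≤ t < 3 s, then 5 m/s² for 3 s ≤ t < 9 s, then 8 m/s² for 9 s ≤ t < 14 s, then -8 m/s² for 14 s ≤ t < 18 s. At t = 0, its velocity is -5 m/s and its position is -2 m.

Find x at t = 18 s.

On each constant-a segment, Δv = aΔt and Δx = v₀Δt + ½aΔt²; chain segment to segment.
0–3 s: v starts -5 m/s; Δx = -5·3 + ½·11·3² = 34.5 m; v ends 28 m/s.
3–9 s: v starts 28 m/s; Δx = 28·6 + ½·5·6² = 258 m; v ends 58 m/s.
9–14 s: v starts 58 m/s; Δx = 58·5 + ½·8·5² = 390 m; v ends 98 m/s.
14–18 s: v starts 98 m/s; Δx = 98·4 + ½·-8·4² = 328 m; v ends 66 m/s.
x(18) = -2 + Σ Δx = 1008.5 m.

1008.5 m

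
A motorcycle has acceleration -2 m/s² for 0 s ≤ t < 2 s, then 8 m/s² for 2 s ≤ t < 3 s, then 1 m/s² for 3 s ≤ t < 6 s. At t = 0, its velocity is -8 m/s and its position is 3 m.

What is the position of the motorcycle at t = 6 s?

On each constant-a segment, Δv = aΔt and Δx = v₀Δt + ½aΔt²; chain segment to segment.
0–2 s: v starts -8 m/s; Δx = -8·2 + ½·-2·2² = -20 m; v ends -12 m/s.
2–3 s: v starts -12 m/s; Δx = -12·1 + ½·8·1² = -8 m; v ends -4 m/s.
3–6 s: v starts -4 m/s; Δx = -4·3 + ½·1·3² = -7.5 m; v ends -1 m/s.
x(6) = 3 + Σ Δx = -32.5 m.

-32.5 m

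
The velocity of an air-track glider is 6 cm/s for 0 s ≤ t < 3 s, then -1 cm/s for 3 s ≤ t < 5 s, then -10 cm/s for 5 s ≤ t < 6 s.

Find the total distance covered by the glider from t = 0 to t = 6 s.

30 cm

Distance (not displacement) is the total path length: add the absolute areas under v-t.
0–3 s: |6| × 3 = 18 cm
3–5 s: |-1| × 2 = 2 cm
5–6 s: |-10| × 1 = 10 cm
Total distance = 30 cm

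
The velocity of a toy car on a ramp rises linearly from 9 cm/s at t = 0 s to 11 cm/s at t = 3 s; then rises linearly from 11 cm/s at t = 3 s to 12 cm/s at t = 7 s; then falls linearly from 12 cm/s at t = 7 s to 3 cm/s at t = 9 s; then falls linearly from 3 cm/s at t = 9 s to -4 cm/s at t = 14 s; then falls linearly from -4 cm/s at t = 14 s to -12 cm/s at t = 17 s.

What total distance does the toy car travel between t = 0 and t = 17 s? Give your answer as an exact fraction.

Total distance travelled is ∫|v| dt — sum the magnitudes of each area piece.
0–3 s: |½(9 + 11)(3)| = 30 cm
3–7 s: |½(11 + 12)(4)| = 46 cm
7–9 s: |½(12 + 3)(2)| = 15 cm
9–14 s: v = 0 at t = 78/7 s; triangle areas 45/14 + 40/7 = 125/14 cm
14–17 s: |½(-4 + -12)(3)| = 24 cm
Total distance = 1735/14 cm

1735/14 cm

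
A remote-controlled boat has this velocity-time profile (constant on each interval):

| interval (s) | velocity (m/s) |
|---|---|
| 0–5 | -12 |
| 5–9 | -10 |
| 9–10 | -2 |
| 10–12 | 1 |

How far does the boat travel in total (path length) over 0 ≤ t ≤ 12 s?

Distance (not displacement) is the total path length: add the absolute areas under v-t.
0–5 s: |-12| × 5 = 60 m
5–9 s: |-10| × 4 = 40 m
9–10 s: |-2| × 1 = 2 m
10–12 s: |1| × 2 = 2 m
Total distance = 104 m

104 m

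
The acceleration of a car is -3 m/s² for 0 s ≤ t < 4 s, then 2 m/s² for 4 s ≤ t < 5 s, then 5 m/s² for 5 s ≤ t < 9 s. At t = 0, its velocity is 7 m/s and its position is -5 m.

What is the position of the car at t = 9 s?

23 m

On each constant-a segment, Δv = aΔt and Δx = v₀Δt + ½aΔt²; chain segment to segment.
0–4 s: v starts 7 m/s; Δx = 7·4 + ½·-3·4² = 4 m; v ends -5 m/s.
4–5 s: v starts -5 m/s; Δx = -5·1 + ½·2·1² = -4 m; v ends -3 m/s.
5–9 s: v starts -3 m/s; Δx = -3·4 + ½·5·4² = 28 m; v ends 17 m/s.
x(9) = -5 + Σ Δx = 23 m.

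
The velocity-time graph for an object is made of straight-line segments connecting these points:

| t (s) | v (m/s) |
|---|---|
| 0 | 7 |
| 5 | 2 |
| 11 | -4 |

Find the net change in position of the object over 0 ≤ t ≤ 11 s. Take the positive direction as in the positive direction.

Displacement is the signed area under the v-t curve.
0–5 s: ½(7 + 2)(5) = 22.5 m
5–11 s: ½(2 + -4)(6) = -6 m
Net displacement = 16.5 m

16.5 m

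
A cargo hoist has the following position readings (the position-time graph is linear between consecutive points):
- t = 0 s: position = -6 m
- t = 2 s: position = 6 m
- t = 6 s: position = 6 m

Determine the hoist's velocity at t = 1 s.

6 m/s

Velocity is the slope of the x-t graph on 0–2 s: (6 − -6)/(2 − 0) = 6 m/s.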